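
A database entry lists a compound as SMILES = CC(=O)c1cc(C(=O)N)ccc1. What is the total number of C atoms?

Count every carbon token in the SMILES (each C, including those in ring-closure positions and inside branches).
Carbon count: 9.

9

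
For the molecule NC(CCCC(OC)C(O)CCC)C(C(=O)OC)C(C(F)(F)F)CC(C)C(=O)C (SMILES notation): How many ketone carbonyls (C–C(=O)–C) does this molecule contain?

1

The ketone motif appears at heavy-atom position 27 in the SMILES.
Other groups present: 1 ester, 1 ether, 1 hydroxyl, 1 primary amine.
Ketone count: 1.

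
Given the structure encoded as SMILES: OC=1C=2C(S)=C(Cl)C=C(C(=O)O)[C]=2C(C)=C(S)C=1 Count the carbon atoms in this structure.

Count every carbon token in the SMILES (each C, including those in ring-closure positions and inside branches).
Carbon count: 12.

12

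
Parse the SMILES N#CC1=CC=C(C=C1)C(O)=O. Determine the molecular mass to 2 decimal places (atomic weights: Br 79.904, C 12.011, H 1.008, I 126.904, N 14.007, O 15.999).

First, the molecular formula is C8H5NO2 (counting implicit H from valence).
  C: 8 × 12.011 = 96.088
  H: 5 × 1.008 = 5.040
  N: 1 × 14.007 = 14.007
  O: 2 × 15.999 = 31.998
Sum: 8×12.011 + 5×1.008 + 1×14.007 + 2×15.999 = 147.133 → 147.13 g/mol.

147.13 g/mol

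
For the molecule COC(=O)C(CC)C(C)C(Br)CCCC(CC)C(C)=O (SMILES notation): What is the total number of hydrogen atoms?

Walk through each heavy atom and fill implicit hydrogens from standard valence (C 4, N 3, O 2, S 2, halogen 1):
  atom 1: C, bond orders sum to 1 (valence 4) → 3 H
  atom 2: O, bond orders sum to 2 (valence 2) → 0 H
  atom 3: C, bond orders sum to 4 (valence 4) → 0 H
  atom 4: O, bond orders sum to 2 (valence 2) → 0 H
  atom 5: C, bond orders sum to 3 (valence 4) → 1 H
  atom 6: C, bond orders sum to 2 (valence 4) → 2 H
  atom 7: C, bond orders sum to 1 (valence 4) → 3 H
  atom 8: C, bond orders sum to 3 (valence 4) → 1 H
  atom 9: C, bond orders sum to 1 (valence 4) → 3 H
  atom 10: C, bond orders sum to 3 (valence 4) → 1 H
  atom 11: Br (halogen, monovalent) → 0 H
  atom 12: C, bond orders sum to 2 (valence 4) → 2 H
  atom 13: C, bond orders sum to 2 (valence 4) → 2 H
  atom 14: C, bond orders sum to 2 (valence 4) → 2 H
  atom 15: C, bond orders sum to 3 (valence 4) → 1 H
  atom 16: C, bond orders sum to 2 (valence 4) → 2 H
  atom 17: C, bond orders sum to 1 (valence 4) → 3 H
  atom 18: C, bond orders sum to 4 (valence 4) → 0 H
  atom 19: C, bond orders sum to 1 (valence 4) → 3 H
  atom 20: O, bond orders sum to 2 (valence 2) → 0 H
Total hydrogens: 29.

29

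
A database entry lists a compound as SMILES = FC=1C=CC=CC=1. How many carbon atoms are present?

Count every carbon token in the SMILES (each C, including those in ring-closure positions and inside branches).
Carbon count: 6.

6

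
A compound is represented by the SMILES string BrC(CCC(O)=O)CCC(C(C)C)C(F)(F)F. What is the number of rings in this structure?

In SMILES, each pair of matching ring-closure digits denotes one ring-closing bond; the number of such bonds equals the number of independent rings.
Ring-closure bonds here: 0.

0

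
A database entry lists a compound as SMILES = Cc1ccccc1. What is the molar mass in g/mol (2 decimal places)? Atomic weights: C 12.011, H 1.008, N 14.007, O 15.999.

92.14 g/mol

First, the molecular formula is C7H8 (counting implicit H from valence).
  C: 7 × 12.011 = 84.077
  H: 8 × 1.008 = 8.064
Sum: 7×12.011 + 8×1.008 = 92.141 → 92.14 g/mol.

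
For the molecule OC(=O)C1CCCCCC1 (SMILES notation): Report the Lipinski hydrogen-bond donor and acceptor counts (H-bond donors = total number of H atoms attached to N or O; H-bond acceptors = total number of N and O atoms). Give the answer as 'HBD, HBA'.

Donors: find every N or O and count the H atoms it carries.
  atom 1 (O): bond orders sum to 1 → 1 H
  atom 3 (O): bond orders sum to 2 → 0 H
Lipinski HBD = 1.
Acceptors: N atoms = 0, O atoms = 2 → HBA = 2.

1, 2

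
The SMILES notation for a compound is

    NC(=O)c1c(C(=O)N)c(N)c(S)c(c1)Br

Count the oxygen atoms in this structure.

2

Scan the SMILES for O atoms (remember two-letter symbols like Cl and Br are single atoms).
Oxygen count: 2.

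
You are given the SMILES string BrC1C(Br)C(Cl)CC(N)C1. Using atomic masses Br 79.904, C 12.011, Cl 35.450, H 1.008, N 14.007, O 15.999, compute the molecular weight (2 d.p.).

First, the molecular formula is C6H10Br2ClN (counting implicit H from valence).
  Br: 2 × 79.904 = 159.808
  C: 6 × 12.011 = 72.066
  Cl: 1 × 35.450 = 35.450
  H: 10 × 1.008 = 10.080
  N: 1 × 14.007 = 14.007
Sum: 2×79.904 + 6×12.011 + 1×35.450 + 10×1.008 + 1×14.007 = 291.411 → 291.41 g/mol.

291.41 g/mol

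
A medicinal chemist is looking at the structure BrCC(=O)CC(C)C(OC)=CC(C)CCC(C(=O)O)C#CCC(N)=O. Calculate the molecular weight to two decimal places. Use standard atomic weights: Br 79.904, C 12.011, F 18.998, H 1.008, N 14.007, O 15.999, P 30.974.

First, the molecular formula is C18H26BrNO5 (counting implicit H from valence).
  Br: 1 × 79.904 = 79.904
  C: 18 × 12.011 = 216.198
  H: 26 × 1.008 = 26.208
  N: 1 × 14.007 = 14.007
  O: 5 × 15.999 = 79.995
Sum: 1×79.904 + 18×12.011 + 26×1.008 + 1×14.007 + 5×15.999 = 416.312 → 416.31 g/mol.

416.31 g/mol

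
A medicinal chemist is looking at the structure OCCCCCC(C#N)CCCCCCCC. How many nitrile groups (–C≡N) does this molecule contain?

1

The nitrile motif appears at heavy-atom position 8 in the SMILES.
Other groups present: 1 hydroxyl.
Nitrile count: 1.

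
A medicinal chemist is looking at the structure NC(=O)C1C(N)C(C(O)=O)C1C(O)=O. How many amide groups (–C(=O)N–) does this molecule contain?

1

The amide motif appears at heavy-atom position 2 in the SMILES.
Other groups present: 2 carboxylic acid, 1 primary amine.
Amide count: 1.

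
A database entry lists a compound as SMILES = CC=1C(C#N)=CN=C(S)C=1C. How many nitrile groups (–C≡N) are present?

1

The nitrile motif appears at heavy-atom position 4 in the SMILES.
Other groups present: 1 thiol.
Nitrile count: 1.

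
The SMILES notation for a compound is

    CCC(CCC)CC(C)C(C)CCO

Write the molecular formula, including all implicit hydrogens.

C13H28O

Walk through each heavy atom and fill implicit hydrogens from standard valence (C 4, N 3, O 2, S 2, halogen 1):
  atom 1: C, bond orders sum to 1 (valence 4) → 3 H
  atom 2: C, bond orders sum to 2 (valence 4) → 2 H
  atom 3: C, bond orders sum to 3 (valence 4) → 1 H
  atom 4: C, bond orders sum to 2 (valence 4) → 2 H
  atom 5: C, bond orders sum to 2 (valence 4) → 2 H
  atom 6: C, bond orders sum to 1 (valence 4) → 3 H
  atom 7: C, bond orders sum to 2 (valence 4) → 2 H
  atom 8: C, bond orders sum to 3 (valence 4) → 1 H
  atom 9: C, bond orders sum to 1 (valence 4) → 3 H
  atom 10: C, bond orders sum to 3 (valence 4) → 1 H
  atom 11: C, bond orders sum to 1 (valence 4) → 3 H
  atom 12: C, bond orders sum to 2 (valence 4) → 2 H
  atom 13: C, bond orders sum to 2 (valence 4) → 2 H
  atom 14: O, bond orders sum to 1 (valence 2) → 1 H
Totals → C:13, H:28, O:1.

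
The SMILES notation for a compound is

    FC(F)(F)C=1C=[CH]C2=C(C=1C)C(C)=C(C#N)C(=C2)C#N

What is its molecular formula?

Walk through each heavy atom and fill implicit hydrogens from standard valence (C 4, N 3, O 2, S 2, halogen 1):
  atom 1: F (halogen, monovalent) → 0 H
  atom 2: C, bond orders sum to 4 (valence 4) → 0 H
  atom 3: F (halogen, monovalent) → 0 H
  atom 4: F (halogen, monovalent) → 0 H
  atom 5: C, bond orders sum to 4 (valence 4) → 0 H
  atom 6: C, bond orders sum to 3 (valence 4) → 1 H
  atom 7: C with explicit H count 1
  atom 8: C, bond orders sum to 4 (valence 4) → 0 H
  atom 9: C, bond orders sum to 4 (valence 4) → 0 H
  atom 10: C, bond orders sum to 4 (valence 4) → 0 H
  atom 11: C, bond orders sum to 1 (valence 4) → 3 H
  atom 12: C, bond orders sum to 4 (valence 4) → 0 H
  atom 13: C, bond orders sum to 1 (valence 4) → 3 H
  atom 14: C, bond orders sum to 4 (valence 4) → 0 H
  atom 15: C, bond orders sum to 4 (valence 4) → 0 H
  atom 16: N, bond orders sum to 3 (valence 3) → 0 H
  atom 17: C, bond orders sum to 4 (valence 4) → 0 H
  atom 18: C, bond orders sum to 3 (valence 4) → 1 H
  atom 19: C, bond orders sum to 4 (valence 4) → 0 H
  atom 20: N, bond orders sum to 3 (valence 3) → 0 H
Totals → C:15, H:9, F:3, N:2.
In Hill order: C15H9F3N2.

C15H9F3N2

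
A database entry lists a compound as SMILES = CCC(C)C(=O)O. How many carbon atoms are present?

Count every carbon token in the SMILES (each C, including those in ring-closure positions and inside branches).
Carbon count: 5.

5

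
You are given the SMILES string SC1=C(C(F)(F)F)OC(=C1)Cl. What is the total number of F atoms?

Scan the SMILES for F atoms (remember two-letter symbols like Cl and Br are single atoms).
Fluorine count: 3.

3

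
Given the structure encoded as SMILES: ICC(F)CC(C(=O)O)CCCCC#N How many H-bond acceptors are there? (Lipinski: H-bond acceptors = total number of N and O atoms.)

N atoms: 1; O atoms: 2.
Lipinski HBA = 1 + 2 = 3.

3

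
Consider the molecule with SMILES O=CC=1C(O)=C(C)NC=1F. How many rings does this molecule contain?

1

In SMILES, each pair of matching ring-closure digits denotes one ring-closing bond; the number of such bonds equals the number of independent rings.
Ring-closure bonds here: 1.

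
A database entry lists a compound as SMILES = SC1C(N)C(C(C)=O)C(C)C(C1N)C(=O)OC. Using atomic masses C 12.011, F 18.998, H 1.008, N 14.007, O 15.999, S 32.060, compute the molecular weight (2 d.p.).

First, the molecular formula is C11H20N2O3S (counting implicit H from valence).
  C: 11 × 12.011 = 132.121
  H: 20 × 1.008 = 20.160
  N: 2 × 14.007 = 28.014
  O: 3 × 15.999 = 47.997
  S: 1 × 32.060 = 32.060
Sum: 11×12.011 + 20×1.008 + 2×14.007 + 3×15.999 + 1×32.060 = 260.352 → 260.35 g/mol.

260.35 g/mol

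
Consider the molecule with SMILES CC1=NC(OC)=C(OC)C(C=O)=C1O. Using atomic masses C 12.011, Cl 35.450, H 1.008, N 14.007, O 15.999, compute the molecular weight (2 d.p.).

197.19 g/mol

First, the molecular formula is C9H11NO4 (counting implicit H from valence).
  C: 9 × 12.011 = 108.099
  H: 11 × 1.008 = 11.088
  N: 1 × 14.007 = 14.007
  O: 4 × 15.999 = 63.996
Sum: 9×12.011 + 11×1.008 + 1×14.007 + 4×15.999 = 197.190 → 197.19 g/mol.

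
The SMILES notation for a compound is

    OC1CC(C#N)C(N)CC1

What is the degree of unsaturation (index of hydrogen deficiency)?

3

Degree of unsaturation = (number of rings) + (number of π bonds).
Ring closures in the SMILES: 1.
π bonds: 1 triple bond (each 2 DoU) → 2 DoU from unsaturation.
Total DoU = 1 + 2 = 3.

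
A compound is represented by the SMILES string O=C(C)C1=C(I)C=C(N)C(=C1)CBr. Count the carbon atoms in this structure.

Count every carbon token in the SMILES (each C, including those in ring-closure positions and inside branches).
Carbon count: 9.

9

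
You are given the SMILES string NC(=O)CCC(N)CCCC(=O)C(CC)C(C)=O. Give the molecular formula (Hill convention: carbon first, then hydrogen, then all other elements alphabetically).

Walk through each heavy atom and fill implicit hydrogens from standard valence (C 4, N 3, O 2, S 2, halogen 1):
  atom 1: N, bond orders sum to 1 (valence 3) → 2 H
  atom 2: C, bond orders sum to 4 (valence 4) → 0 H
  atom 3: O, bond orders sum to 2 (valence 2) → 0 H
  atom 4: C, bond orders sum to 2 (valence 4) → 2 H
  atom 5: C, bond orders sum to 2 (valence 4) → 2 H
  atom 6: C, bond orders sum to 3 (valence 4) → 1 H
  atom 7: N, bond orders sum to 1 (valence 3) → 2 H
  atom 8: C, bond orders sum to 2 (valence 4) → 2 H
  atom 9: C, bond orders sum to 2 (valence 4) → 2 H
  atom 10: C, bond orders sum to 2 (valence 4) → 2 H
  atom 11: C, bond orders sum to 4 (valence 4) → 0 H
  atom 12: O, bond orders sum to 2 (valence 2) → 0 H
  atom 13: C, bond orders sum to 3 (valence 4) → 1 H
  atom 14: C, bond orders sum to 2 (valence 4) → 2 H
  atom 15: C, bond orders sum to 1 (valence 4) → 3 H
  atom 16: C, bond orders sum to 4 (valence 4) → 0 H
  atom 17: C, bond orders sum to 1 (valence 4) → 3 H
  atom 18: O, bond orders sum to 2 (valence 2) → 0 H
Totals → C:13, H:24, N:2, O:3.
In Hill order: C13H24N2O3.

C13H24N2O3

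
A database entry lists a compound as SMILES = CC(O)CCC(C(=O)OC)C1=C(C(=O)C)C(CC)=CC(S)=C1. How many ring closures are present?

In SMILES, each pair of matching ring-closure digits denotes one ring-closing bond; the number of such bonds equals the number of independent rings.
Ring-closure bonds here: 1.

1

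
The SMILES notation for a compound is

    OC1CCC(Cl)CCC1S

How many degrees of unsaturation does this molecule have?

Molecular formula: C7H13ClOS.
DoU = (2C + 2 + N − H − X) / 2, where X is the halogen count and O/S are ignored.
    = (2·7 + 2 + 0 − 13 − 1) / 2 = 2 / 2 = 1.

1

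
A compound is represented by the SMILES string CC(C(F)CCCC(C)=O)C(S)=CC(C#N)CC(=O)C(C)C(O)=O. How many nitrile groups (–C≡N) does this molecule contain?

1

The nitrile motif appears at heavy-atom position 15 in the SMILES.
Other groups present: 1 alkene, 1 carboxylic acid, 2 ketone, 1 thiol.
Nitrile count: 1.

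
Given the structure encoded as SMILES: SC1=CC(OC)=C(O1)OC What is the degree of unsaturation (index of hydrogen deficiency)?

3

Molecular formula: C6H8O3S.
DoU = (2C + 2 + N − H − X) / 2, where X is the halogen count and O/S are ignored.
    = (2·6 + 2 + 0 − 8 − 0) / 2 = 6 / 2 = 3.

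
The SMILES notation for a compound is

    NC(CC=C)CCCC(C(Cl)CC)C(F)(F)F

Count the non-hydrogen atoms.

17

Every atom symbol written in the SMILES (organic subset) is one heavy atom; implicit H are not written.
Heavy atoms by element → C:12, Cl:1, F:3, N:1.
Total: 17.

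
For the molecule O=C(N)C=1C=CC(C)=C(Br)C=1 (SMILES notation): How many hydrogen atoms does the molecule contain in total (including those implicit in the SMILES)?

8

Walk through each heavy atom and fill implicit hydrogens from standard valence (C 4, N 3, O 2, S 2, halogen 1):
  atom 1: O, bond orders sum to 2 (valence 2) → 0 H
  atom 2: C, bond orders sum to 4 (valence 4) → 0 H
  atom 3: N, bond orders sum to 1 (valence 3) → 2 H
  atom 4: C, bond orders sum to 4 (valence 4) → 0 H
  atom 5: C, bond orders sum to 3 (valence 4) → 1 H
  atom 6: C, bond orders sum to 3 (valence 4) → 1 H
  atom 7: C, bond orders sum to 4 (valence 4) → 0 H
  atom 8: C, bond orders sum to 1 (valence 4) → 3 H
  atom 9: C, bond orders sum to 4 (valence 4) → 0 H
  atom 10: Br (halogen, monovalent) → 0 H
  atom 11: C, bond orders sum to 3 (valence 4) → 1 H
Total hydrogens: 8.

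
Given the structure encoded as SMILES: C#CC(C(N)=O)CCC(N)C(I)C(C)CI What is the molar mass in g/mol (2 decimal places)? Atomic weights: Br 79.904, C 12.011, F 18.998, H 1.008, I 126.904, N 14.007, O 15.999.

First, the molecular formula is C11H18I2N2O (counting implicit H from valence).
  C: 11 × 12.011 = 132.121
  H: 18 × 1.008 = 18.144
  I: 2 × 126.904 = 253.808
  N: 2 × 14.007 = 28.014
  O: 1 × 15.999 = 15.999
Sum: 11×12.011 + 18×1.008 + 2×126.904 + 2×14.007 + 1×15.999 = 448.086 → 448.09 g/mol.

448.09 g/mol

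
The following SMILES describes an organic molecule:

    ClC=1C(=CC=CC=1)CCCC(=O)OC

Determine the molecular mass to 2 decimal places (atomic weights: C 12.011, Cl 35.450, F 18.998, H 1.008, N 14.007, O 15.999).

First, the molecular formula is C11H13ClO2 (counting implicit H from valence).
  C: 11 × 12.011 = 132.121
  Cl: 1 × 35.450 = 35.450
  H: 13 × 1.008 = 13.104
  O: 2 × 15.999 = 31.998
Sum: 11×12.011 + 1×35.450 + 13×1.008 + 2×15.999 = 212.673 → 212.67 g/mol.

212.67 g/mol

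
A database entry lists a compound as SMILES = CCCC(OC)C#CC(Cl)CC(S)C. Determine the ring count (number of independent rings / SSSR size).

In SMILES, each pair of matching ring-closure digits denotes one ring-closing bond; the number of such bonds equals the number of independent rings.
Ring-closure bonds here: 0.

0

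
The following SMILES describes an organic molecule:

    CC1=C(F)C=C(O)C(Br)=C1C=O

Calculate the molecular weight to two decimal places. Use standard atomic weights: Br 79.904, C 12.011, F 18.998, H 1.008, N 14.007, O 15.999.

233.04 g/mol

First, the molecular formula is C8H6BrFO2 (counting implicit H from valence).
  Br: 1 × 79.904 = 79.904
  C: 8 × 12.011 = 96.088
  F: 1 × 18.998 = 18.998
  H: 6 × 1.008 = 6.048
  O: 2 × 15.999 = 31.998
Sum: 1×79.904 + 8×12.011 + 1×18.998 + 6×1.008 + 2×15.999 = 233.036 → 233.04 g/mol.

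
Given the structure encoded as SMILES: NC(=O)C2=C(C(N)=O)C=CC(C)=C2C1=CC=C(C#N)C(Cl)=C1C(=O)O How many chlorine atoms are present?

Scan the SMILES for Cl atoms (remember two-letter symbols like Cl and Br are single atoms).
Chlorine count: 1.

1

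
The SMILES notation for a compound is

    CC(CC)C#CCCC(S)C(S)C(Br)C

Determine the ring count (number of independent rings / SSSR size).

In SMILES, each pair of matching ring-closure digits denotes one ring-closing bond; the number of such bonds equals the number of independent rings.
Ring-closure bonds here: 0.

0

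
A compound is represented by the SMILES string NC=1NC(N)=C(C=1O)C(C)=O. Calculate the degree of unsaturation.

4

Molecular formula: C6H9N3O2.
DoU = (2C + 2 + N − H − X) / 2, where X is the halogen count and O/S are ignored.
    = (2·6 + 2 + 3 − 9 − 0) / 2 = 8 / 2 = 4.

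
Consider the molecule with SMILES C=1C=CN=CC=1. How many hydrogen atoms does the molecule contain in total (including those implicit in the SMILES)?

5

Walk through each heavy atom and fill implicit hydrogens from standard valence (C 4, N 3, O 2, S 2, halogen 1):
  atom 1: C, bond orders sum to 3 (valence 4) → 1 H
  atom 2: C, bond orders sum to 3 (valence 4) → 1 H
  atom 3: C, bond orders sum to 3 (valence 4) → 1 H
  atom 4: N, bond orders sum to 3 (valence 3) → 0 H
  atom 5: C, bond orders sum to 3 (valence 4) → 1 H
  atom 6: C, bond orders sum to 3 (valence 4) → 1 H
Total hydrogens: 5.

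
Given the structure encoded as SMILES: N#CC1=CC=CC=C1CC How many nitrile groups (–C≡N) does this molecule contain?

1

The nitrile motif appears at heavy-atom position 2 in the SMILES.
Nitrile count: 1.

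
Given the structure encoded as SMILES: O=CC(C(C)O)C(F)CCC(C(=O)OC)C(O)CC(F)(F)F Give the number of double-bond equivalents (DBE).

2

Degree of unsaturation = (number of rings) + (number of π bonds).
Ring closures in the SMILES: 0.
π bonds: 2 double bonds (each 1 DoU) → 2 DoU from unsaturation.
Total DoU = 0 + 2 = 2.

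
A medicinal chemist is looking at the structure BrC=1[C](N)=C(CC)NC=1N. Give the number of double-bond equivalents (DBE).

3

Degree of unsaturation = (number of rings) + (number of π bonds).
Ring closures in the SMILES: 1.
π bonds: 2 double bonds (each 1 DoU) → 2 DoU from unsaturation.
Total DoU = 1 + 2 = 3.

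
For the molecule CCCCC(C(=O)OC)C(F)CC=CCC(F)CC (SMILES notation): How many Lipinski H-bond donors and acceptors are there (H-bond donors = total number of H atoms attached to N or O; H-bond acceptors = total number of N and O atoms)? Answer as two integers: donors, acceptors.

0, 2

Donors: find every N or O and count the H atoms it carries.
  atom 7 (O): bond orders sum to 2 → 0 H
  atom 8 (O): bond orders sum to 2 → 0 H
Lipinski HBD = 0.
Acceptors: N atoms = 0, O atoms = 2 → HBA = 2.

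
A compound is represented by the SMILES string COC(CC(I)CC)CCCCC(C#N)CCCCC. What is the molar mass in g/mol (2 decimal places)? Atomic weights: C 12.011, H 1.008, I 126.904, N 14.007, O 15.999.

393.35 g/mol

First, the molecular formula is C17H32INO (counting implicit H from valence).
  C: 17 × 12.011 = 204.187
  H: 32 × 1.008 = 32.256
  I: 1 × 126.904 = 126.904
  N: 1 × 14.007 = 14.007
  O: 1 × 15.999 = 15.999
Sum: 17×12.011 + 32×1.008 + 1×126.904 + 1×14.007 + 1×15.999 = 393.353 → 393.35 g/mol.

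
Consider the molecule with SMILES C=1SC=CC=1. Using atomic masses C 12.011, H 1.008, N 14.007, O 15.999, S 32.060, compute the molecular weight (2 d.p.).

84.14 g/mol

First, the molecular formula is C4H4S (counting implicit H from valence).
  C: 4 × 12.011 = 48.044
  H: 4 × 1.008 = 4.032
  S: 1 × 32.060 = 32.060
Sum: 4×12.011 + 4×1.008 + 1×32.060 = 84.136 → 84.14 g/mol.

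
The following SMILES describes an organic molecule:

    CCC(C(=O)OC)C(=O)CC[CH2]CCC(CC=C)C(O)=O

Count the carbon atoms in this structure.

16

Count every carbon token in the SMILES (each C, including those in ring-closure positions and inside branches).
Carbon count: 16.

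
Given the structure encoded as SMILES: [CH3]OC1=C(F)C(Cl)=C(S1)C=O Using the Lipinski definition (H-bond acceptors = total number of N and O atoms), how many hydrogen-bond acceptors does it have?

N atoms: 0; O atoms: 2.
Lipinski HBA = 0 + 2 = 2.

2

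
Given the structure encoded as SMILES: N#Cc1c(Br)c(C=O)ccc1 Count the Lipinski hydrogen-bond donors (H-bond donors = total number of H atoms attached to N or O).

Donors: find every N or O and count the H atoms it carries.
  atom 1 (N): bond orders sum to 3 → 0 H
  atom 8 (O): bond orders sum to 2 → 0 H
Lipinski HBD = 0.

0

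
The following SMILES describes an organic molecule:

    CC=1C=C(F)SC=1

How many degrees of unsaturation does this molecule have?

3

Molecular formula: C5H5FS.
DoU = (2C + 2 + N − H − X) / 2, where X is the halogen count and O/S are ignored.
    = (2·5 + 2 + 0 − 5 − 1) / 2 = 6 / 2 = 3.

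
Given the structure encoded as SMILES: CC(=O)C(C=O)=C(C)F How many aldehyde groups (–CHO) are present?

1

The aldehyde motif appears at heavy-atom position 5 in the SMILES.
Other groups present: 1 alkene, 1 ketone.
Aldehyde count: 1.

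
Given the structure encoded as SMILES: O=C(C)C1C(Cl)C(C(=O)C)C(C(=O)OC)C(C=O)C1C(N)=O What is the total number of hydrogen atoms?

18

Walk through each heavy atom and fill implicit hydrogens from standard valence (C 4, N 3, O 2, S 2, halogen 1):
  atom 1: O, bond orders sum to 2 (valence 2) → 0 H
  atom 2: C, bond orders sum to 4 (valence 4) → 0 H
  atom 3: C, bond orders sum to 1 (valence 4) → 3 H
  atom 4: C, bond orders sum to 3 (valence 4) → 1 H
  atom 5: C, bond orders sum to 3 (valence 4) → 1 H
  atom 6: Cl (halogen, monovalent) → 0 H
  atom 7: C, bond orders sum to 3 (valence 4) → 1 H
  atom 8: C, bond orders sum to 4 (valence 4) → 0 H
  atom 9: O, bond orders sum to 2 (valence 2) → 0 H
  atom 10: C, bond orders sum to 1 (valence 4) → 3 H
  atom 11: C, bond orders sum to 3 (valence 4) → 1 H
  atom 12: C, bond orders sum to 4 (valence 4) → 0 H
  atom 13: O, bond orders sum to 2 (valence 2) → 0 H
  atom 14: O, bond orders sum to 2 (valence 2) → 0 H
  atom 15: C, bond orders sum to 1 (valence 4) → 3 H
  atom 16: C, bond orders sum to 3 (valence 4) → 1 H
  atom 17: C, bond orders sum to 3 (valence 4) → 1 H
  atom 18: O, bond orders sum to 2 (valence 2) → 0 H
  atom 19: C, bond orders sum to 3 (valence 4) → 1 H
  atom 20: C, bond orders sum to 4 (valence 4) → 0 H
  atom 21: N, bond orders sum to 1 (valence 3) → 2 H
  atom 22: O, bond orders sum to 2 (valence 2) → 0 H
Total hydrogens: 18.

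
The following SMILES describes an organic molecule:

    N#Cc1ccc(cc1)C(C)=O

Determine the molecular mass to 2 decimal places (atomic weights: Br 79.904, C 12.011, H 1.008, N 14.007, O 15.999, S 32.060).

First, the molecular formula is C9H7NO (counting implicit H from valence).
  C: 9 × 12.011 = 108.099
  H: 7 × 1.008 = 7.056
  N: 1 × 14.007 = 14.007
  O: 1 × 15.999 = 15.999
Sum: 9×12.011 + 7×1.008 + 1×14.007 + 1×15.999 = 145.161 → 145.16 g/mol.

145.16 g/mol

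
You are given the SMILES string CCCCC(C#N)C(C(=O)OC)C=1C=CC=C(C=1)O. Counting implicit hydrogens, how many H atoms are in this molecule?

19

Walk through each heavy atom and fill implicit hydrogens from standard valence (C 4, N 3, O 2, S 2, halogen 1):
  atom 1: C, bond orders sum to 1 (valence 4) → 3 H
  atom 2: C, bond orders sum to 2 (valence 4) → 2 H
  atom 3: C, bond orders sum to 2 (valence 4) → 2 H
  atom 4: C, bond orders sum to 2 (valence 4) → 2 H
  atom 5: C, bond orders sum to 3 (valence 4) → 1 H
  atom 6: C, bond orders sum to 4 (valence 4) → 0 H
  atom 7: N, bond orders sum to 3 (valence 3) → 0 H
  atom 8: C, bond orders sum to 3 (valence 4) → 1 H
  atom 9: C, bond orders sum to 4 (valence 4) → 0 H
  atom 10: O, bond orders sum to 2 (valence 2) → 0 H
  atom 11: O, bond orders sum to 2 (valence 2) → 0 H
  atom 12: C, bond orders sum to 1 (valence 4) → 3 H
  atom 13: C, bond orders sum to 4 (valence 4) → 0 H
  atom 14: C, bond orders sum to 3 (valence 4) → 1 H
  atom 15: C, bond orders sum to 3 (valence 4) → 1 H
  atom 16: C, bond orders sum to 3 (valence 4) → 1 H
  atom 17: C, bond orders sum to 4 (valence 4) → 0 H
  atom 18: C, bond orders sum to 3 (valence 4) → 1 H
  atom 19: O, bond orders sum to 1 (valence 2) → 1 H
Total hydrogens: 19.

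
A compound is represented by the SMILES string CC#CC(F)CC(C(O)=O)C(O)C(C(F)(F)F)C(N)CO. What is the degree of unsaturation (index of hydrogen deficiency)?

3

Degree of unsaturation = (number of rings) + (number of π bonds).
Ring closures in the SMILES: 0.
π bonds: 1 double bond (each 1 DoU), 1 triple bond (each 2 DoU) → 3 DoU from unsaturation.
Total DoU = 0 + 3 = 3.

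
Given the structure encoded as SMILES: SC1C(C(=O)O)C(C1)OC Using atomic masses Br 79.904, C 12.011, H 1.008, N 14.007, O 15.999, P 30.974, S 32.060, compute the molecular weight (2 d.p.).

First, the molecular formula is C6H10O3S (counting implicit H from valence).
  C: 6 × 12.011 = 72.066
  H: 10 × 1.008 = 10.080
  O: 3 × 15.999 = 47.997
  S: 1 × 32.060 = 32.060
Sum: 6×12.011 + 10×1.008 + 3×15.999 + 1×32.060 = 162.203 → 162.20 g/mol.

162.20 g/mol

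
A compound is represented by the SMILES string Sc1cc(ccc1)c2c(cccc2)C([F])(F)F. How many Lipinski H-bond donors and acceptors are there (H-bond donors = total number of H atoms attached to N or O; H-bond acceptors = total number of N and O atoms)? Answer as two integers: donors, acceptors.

Donors: find every N or O and count the H atoms it carries.
  (no N or O atoms present)
Lipinski HBD = 0.
Acceptors: N atoms = 0, O atoms = 0 → HBA = 0.

0, 0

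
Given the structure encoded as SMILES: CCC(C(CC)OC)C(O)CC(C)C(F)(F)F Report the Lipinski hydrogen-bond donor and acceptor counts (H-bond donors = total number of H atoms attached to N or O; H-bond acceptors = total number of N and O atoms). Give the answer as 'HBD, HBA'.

Donors: find every N or O and count the H atoms it carries.
  atom 7 (O): bond orders sum to 2 → 0 H
  atom 10 (O): bond orders sum to 1 → 1 H
Lipinski HBD = 1.
Acceptors: N atoms = 0, O atoms = 2 → HBA = 2.

1, 2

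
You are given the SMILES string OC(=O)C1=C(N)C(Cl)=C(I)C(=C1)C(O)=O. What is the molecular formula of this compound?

C8H5ClINO4

Walk through each heavy atom and fill implicit hydrogens from standard valence (C 4, N 3, O 2, S 2, halogen 1):
  atom 1: O, bond orders sum to 1 (valence 2) → 1 H
  atom 2: C, bond orders sum to 4 (valence 4) → 0 H
  atom 3: O, bond orders sum to 2 (valence 2) → 0 H
  atom 4: C, bond orders sum to 4 (valence 4) → 0 H
  atom 5: C, bond orders sum to 4 (valence 4) → 0 H
  atom 6: N, bond orders sum to 1 (valence 3) → 2 H
  atom 7: C, bond orders sum to 4 (valence 4) → 0 H
  atom 8: Cl (halogen, monovalent) → 0 H
  atom 9: C, bond orders sum to 4 (valence 4) → 0 H
  atom 10: I (halogen, monovalent) → 0 H
  atom 11: C, bond orders sum to 4 (valence 4) → 0 H
  atom 12: C, bond orders sum to 3 (valence 4) → 1 H
  atom 13: C, bond orders sum to 4 (valence 4) → 0 H
  atom 14: O, bond orders sum to 1 (valence 2) → 1 H
  atom 15: O, bond orders sum to 2 (valence 2) → 0 H
Totals → C:8, H:5, Cl:1, I:1, N:1, O:4.
In Hill order: C8H5ClINO4.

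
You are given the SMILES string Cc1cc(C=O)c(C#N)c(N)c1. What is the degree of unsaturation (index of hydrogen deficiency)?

Molecular formula: C9H8N2O.
DoU = (2C + 2 + N − H − X) / 2, where X is the halogen count and O/S are ignored.
    = (2·9 + 2 + 2 − 8 − 0) / 2 = 14 / 2 = 7.

7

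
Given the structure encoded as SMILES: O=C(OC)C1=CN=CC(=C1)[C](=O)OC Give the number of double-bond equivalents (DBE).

Molecular formula: C9H9NO4.
DoU = (2C + 2 + N − H − X) / 2, where X is the halogen count and O/S are ignored.
    = (2·9 + 2 + 1 − 9 − 0) / 2 = 12 / 2 = 6.

6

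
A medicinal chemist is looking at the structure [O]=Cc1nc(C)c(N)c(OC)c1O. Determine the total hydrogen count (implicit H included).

Walk through each heavy atom and fill implicit hydrogens from standard valence (C 4, N 3, O 2, S 2, halogen 1); for lowercase aromatic atoms, an aromatic c carries 1 H when it has two neighbours and 0 H with three, and aromatic n carries 0 H:
  atom 1: O with explicit H count 0
  atom 2: C, bond orders sum to 3 (valence 4) → 1 H
  atom 3: aromatic c, 3 neighbours → 0 H
  atom 4: aromatic n, 2 neighbours → 0 H
  atom 5: aromatic c, 3 neighbours → 0 H
  atom 6: C, bond orders sum to 1 (valence 4) → 3 H
  atom 7: aromatic c, 3 neighbours → 0 H
  atom 8: N, bond orders sum to 1 (valence 3) → 2 H
  atom 9: aromatic c, 3 neighbours → 0 H
  atom 10: O, bond orders sum to 2 (valence 2) → 0 H
  atom 11: C, bond orders sum to 1 (valence 4) → 3 H
  atom 12: aromatic c, 3 neighbours → 0 H
  atom 13: O, bond orders sum to 1 (valence 2) → 1 H
Total hydrogens: 10.

10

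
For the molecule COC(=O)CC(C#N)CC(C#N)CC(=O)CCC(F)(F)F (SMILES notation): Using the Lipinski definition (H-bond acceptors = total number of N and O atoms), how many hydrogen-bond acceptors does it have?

N atoms: 2; O atoms: 3.
Lipinski HBA = 2 + 3 = 5.

5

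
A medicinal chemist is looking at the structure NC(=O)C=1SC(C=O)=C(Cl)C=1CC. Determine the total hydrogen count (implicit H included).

Walk through each heavy atom and fill implicit hydrogens from standard valence (C 4, N 3, O 2, S 2, halogen 1):
  atom 1: N, bond orders sum to 1 (valence 3) → 2 H
  atom 2: C, bond orders sum to 4 (valence 4) → 0 H
  atom 3: O, bond orders sum to 2 (valence 2) → 0 H
  atom 4: C, bond orders sum to 4 (valence 4) → 0 H
  atom 5: S, bond orders sum to 2 (valence 2) → 0 H
  atom 6: C, bond orders sum to 4 (valence 4) → 0 H
  atom 7: C, bond orders sum to 3 (valence 4) → 1 H
  atom 8: O, bond orders sum to 2 (valence 2) → 0 H
  atom 9: C, bond orders sum to 4 (valence 4) → 0 H
  atom 10: Cl (halogen, monovalent) → 0 H
  atom 11: C, bond orders sum to 4 (valence 4) → 0 H
  atom 12: C, bond orders sum to 2 (valence 4) → 2 H
  atom 13: C, bond orders sum to 1 (valence 4) → 3 H
Total hydrogens: 8.

8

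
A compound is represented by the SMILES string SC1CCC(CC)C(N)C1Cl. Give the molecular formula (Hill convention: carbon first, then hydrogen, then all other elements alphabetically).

C8H16ClNS

Walk through each heavy atom and fill implicit hydrogens from standard valence (C 4, N 3, O 2, S 2, halogen 1):
  atom 1: S, bond orders sum to 1 (valence 2) → 1 H
  atom 2: C, bond orders sum to 3 (valence 4) → 1 H
  atom 3: C, bond orders sum to 2 (valence 4) → 2 H
  atom 4: C, bond orders sum to 2 (valence 4) → 2 H
  atom 5: C, bond orders sum to 3 (valence 4) → 1 H
  atom 6: C, bond orders sum to 2 (valence 4) → 2 H
  atom 7: C, bond orders sum to 1 (valence 4) → 3 H
  atom 8: C, bond orders sum to 3 (valence 4) → 1 H
  atom 9: N, bond orders sum to 1 (valence 3) → 2 H
  atom 10: C, bond orders sum to 3 (valence 4) → 1 H
  atom 11: Cl (halogen, monovalent) → 0 H
Totals → C:8, H:16, Cl:1, N:1, S:1.
In Hill order: C8H16ClNS.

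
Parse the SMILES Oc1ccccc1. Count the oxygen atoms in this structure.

Scan the SMILES for O atoms (remember two-letter symbols like Cl and Br are single atoms).
Oxygen count: 1.

1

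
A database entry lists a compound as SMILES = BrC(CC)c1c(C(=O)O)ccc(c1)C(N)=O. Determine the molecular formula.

Walk through each heavy atom and fill implicit hydrogens from standard valence (C 4, N 3, O 2, S 2, halogen 1); for lowercase aromatic atoms, an aromatic c carries 1 H when it has two neighbours and 0 H with three, and aromatic n carries 0 H:
  atom 1: Br (halogen, monovalent) → 0 H
  atom 2: C, bond orders sum to 3 (valence 4) → 1 H
  atom 3: C, bond orders sum to 2 (valence 4) → 2 H
  atom 4: C, bond orders sum to 1 (valence 4) → 3 H
  atom 5: aromatic c, 3 neighbours → 0 H
  atom 6: aromatic c, 3 neighbours → 0 H
  atom 7: C, bond orders sum to 4 (valence 4) → 0 H
  atom 8: O, bond orders sum to 2 (valence 2) → 0 H
  atom 9: O, bond orders sum to 1 (valence 2) → 1 H
  atom 10: aromatic c, 2 neighbours → 1 H
  atom 11: aromatic c, 2 neighbours → 1 H
  atom 12: aromatic c, 3 neighbours → 0 H
  atom 13: aromatic c, 2 neighbours → 1 H
  atom 14: C, bond orders sum to 4 (valence 4) → 0 H
  atom 15: N, bond orders sum to 1 (valence 3) → 2 H
  atom 16: O, bond orders sum to 2 (valence 2) → 0 H
Totals → C:11, H:12, Br:1, N:1, O:3.
In Hill order: C11H12BrNO3.

C11H12BrNO3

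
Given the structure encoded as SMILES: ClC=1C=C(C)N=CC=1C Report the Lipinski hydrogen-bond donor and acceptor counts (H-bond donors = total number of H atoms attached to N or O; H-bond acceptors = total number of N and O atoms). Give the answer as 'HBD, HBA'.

0, 1

Donors: find every N or O and count the H atoms it carries.
  atom 6 (N): bond orders sum to 3 → 0 H
Lipinski HBD = 0.
Acceptors: N atoms = 1, O atoms = 0 → HBA = 1.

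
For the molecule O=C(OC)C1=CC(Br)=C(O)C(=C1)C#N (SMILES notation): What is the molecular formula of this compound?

C9H6BrNO3

Walk through each heavy atom and fill implicit hydrogens from standard valence (C 4, N 3, O 2, S 2, halogen 1):
  atom 1: O, bond orders sum to 2 (valence 2) → 0 H
  atom 2: C, bond orders sum to 4 (valence 4) → 0 H
  atom 3: O, bond orders sum to 2 (valence 2) → 0 H
  atom 4: C, bond orders sum to 1 (valence 4) → 3 H
  atom 5: C, bond orders sum to 4 (valence 4) → 0 H
  atom 6: C, bond orders sum to 3 (valence 4) → 1 H
  atom 7: C, bond orders sum to 4 (valence 4) → 0 H
  atom 8: Br (halogen, monovalent) → 0 H
  atom 9: C, bond orders sum to 4 (valence 4) → 0 H
  atom 10: O, bond orders sum to 1 (valence 2) → 1 H
  atom 11: C, bond orders sum to 4 (valence 4) → 0 H
  atom 12: C, bond orders sum to 3 (valence 4) → 1 H
  atom 13: C, bond orders sum to 4 (valence 4) → 0 H
  atom 14: N, bond orders sum to 3 (valence 3) → 0 H
Totals → C:9, H:6, Br:1, N:1, O:3.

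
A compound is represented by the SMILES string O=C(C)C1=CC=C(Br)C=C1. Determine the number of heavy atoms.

Every atom symbol written in the SMILES (organic subset) is one heavy atom; implicit H are not written.
Heavy atoms by element → Br:1, C:8, O:1.
Total: 10.

10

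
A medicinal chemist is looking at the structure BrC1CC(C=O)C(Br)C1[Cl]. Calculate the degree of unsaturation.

2

Degree of unsaturation = (number of rings) + (number of π bonds).
Ring closures in the SMILES: 1.
π bonds: 1 double bond (each 1 DoU) → 1 DoU from unsaturation.
Total DoU = 1 + 1 = 2.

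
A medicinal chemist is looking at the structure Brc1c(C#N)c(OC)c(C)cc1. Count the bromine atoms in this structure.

Scan the SMILES for Br atoms (remember two-letter symbols like Cl and Br are single atoms).
Bromine count: 1.

1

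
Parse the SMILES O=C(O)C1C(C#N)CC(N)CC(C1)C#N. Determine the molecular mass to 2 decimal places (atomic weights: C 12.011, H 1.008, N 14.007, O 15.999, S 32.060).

First, the molecular formula is C10H13N3O2 (counting implicit H from valence).
  C: 10 × 12.011 = 120.110
  H: 13 × 1.008 = 13.104
  N: 3 × 14.007 = 42.021
  O: 2 × 15.999 = 31.998
Sum: 10×12.011 + 13×1.008 + 3×14.007 + 2×15.999 = 207.233 → 207.23 g/mol.

207.23 g/mol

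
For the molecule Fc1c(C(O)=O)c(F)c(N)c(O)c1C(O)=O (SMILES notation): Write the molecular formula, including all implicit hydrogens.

C8H5F2NO5

Walk through each heavy atom and fill implicit hydrogens from standard valence (C 4, N 3, O 2, S 2, halogen 1); for lowercase aromatic atoms, an aromatic c carries 1 H when it has two neighbours and 0 H with three, and aromatic n carries 0 H:
  atom 1: F (halogen, monovalent) → 0 H
  atom 2: aromatic c, 3 neighbours → 0 H
  atom 3: aromatic c, 3 neighbours → 0 H
  atom 4: C, bond orders sum to 4 (valence 4) → 0 H
  atom 5: O, bond orders sum to 1 (valence 2) → 1 H
  atom 6: O, bond orders sum to 2 (valence 2) → 0 H
  atom 7: aromatic c, 3 neighbours → 0 H
  atom 8: F (halogen, monovalent) → 0 H
  atom 9: aromatic c, 3 neighbours → 0 H
  atom 10: N, bond orders sum to 1 (valence 3) → 2 H
  atom 11: aromatic c, 3 neighbours → 0 H
  atom 12: O, bond orders sum to 1 (valence 2) → 1 H
  atom 13: aromatic c, 3 neighbours → 0 H
  atom 14: C, bond orders sum to 4 (valence 4) → 0 H
  atom 15: O, bond orders sum to 1 (valence 2) → 1 H
  atom 16: O, bond orders sum to 2 (valence 2) → 0 H
Totals → C:8, H:5, F:2, N:1, O:5.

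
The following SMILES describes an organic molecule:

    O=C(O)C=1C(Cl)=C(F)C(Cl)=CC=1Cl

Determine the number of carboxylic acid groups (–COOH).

The carboxylic acid motif appears at heavy-atom position 2 in the SMILES.
Carboxylic acid count: 1.

1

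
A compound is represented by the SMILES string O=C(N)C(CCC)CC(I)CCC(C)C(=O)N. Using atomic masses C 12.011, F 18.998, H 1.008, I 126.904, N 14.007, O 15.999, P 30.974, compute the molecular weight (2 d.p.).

First, the molecular formula is C12H23IN2O2 (counting implicit H from valence).
  C: 12 × 12.011 = 144.132
  H: 23 × 1.008 = 23.184
  I: 1 × 126.904 = 126.904
  N: 2 × 14.007 = 28.014
  O: 2 × 15.999 = 31.998
Sum: 12×12.011 + 23×1.008 + 1×126.904 + 2×14.007 + 2×15.999 = 354.232 → 354.23 g/mol.

354.23 g/mol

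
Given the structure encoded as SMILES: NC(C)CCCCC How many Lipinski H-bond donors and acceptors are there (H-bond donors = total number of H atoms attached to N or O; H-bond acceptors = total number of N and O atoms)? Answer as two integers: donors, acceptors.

2, 1

Donors: find every N or O and count the H atoms it carries.
  atom 1 (N): bond orders sum to 1 → 2 H
Lipinski HBD = 2.
Acceptors: N atoms = 1, O atoms = 0 → HBA = 1.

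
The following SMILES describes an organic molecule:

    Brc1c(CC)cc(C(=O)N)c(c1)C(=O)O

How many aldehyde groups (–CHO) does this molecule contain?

0

Scan the SMILES for the aldehyde motif — none present.
Groups that are present: 1 amide, 1 carboxylic acid.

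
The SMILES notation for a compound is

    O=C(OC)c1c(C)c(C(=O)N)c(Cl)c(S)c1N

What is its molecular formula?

Walk through each heavy atom and fill implicit hydrogens from standard valence (C 4, N 3, O 2, S 2, halogen 1); for lowercase aromatic atoms, an aromatic c carries 1 H when it has two neighbours and 0 H with three, and aromatic n carries 0 H:
  atom 1: O, bond orders sum to 2 (valence 2) → 0 H
  atom 2: C, bond orders sum to 4 (valence 4) → 0 H
  atom 3: O, bond orders sum to 2 (valence 2) → 0 H
  atom 4: C, bond orders sum to 1 (valence 4) → 3 H
  atom 5: aromatic c, 3 neighbours → 0 H
  atom 6: aromatic c, 3 neighbours → 0 H
  atom 7: C, bond orders sum to 1 (valence 4) → 3 H
  atom 8: aromatic c, 3 neighbours → 0 H
  atom 9: C, bond orders sum to 4 (valence 4) → 0 H
  atom 10: O, bond orders sum to 2 (valence 2) → 0 H
  atom 11: N, bond orders sum to 1 (valence 3) → 2 H
  atom 12: aromatic c, 3 neighbours → 0 H
  atom 13: Cl (halogen, monovalent) → 0 H
  atom 14: aromatic c, 3 neighbours → 0 H
  atom 15: S, bond orders sum to 1 (valence 2) → 1 H
  atom 16: aromatic c, 3 neighbours → 0 H
  atom 17: N, bond orders sum to 1 (valence 3) → 2 H
Totals → C:10, H:11, Cl:1, N:2, O:3, S:1.

C10H11ClN2O3S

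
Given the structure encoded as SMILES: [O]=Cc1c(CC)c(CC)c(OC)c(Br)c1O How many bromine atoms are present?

1

Scan the SMILES for Br atoms (remember two-letter symbols like Cl and Br are single atoms).
Bromine count: 1.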